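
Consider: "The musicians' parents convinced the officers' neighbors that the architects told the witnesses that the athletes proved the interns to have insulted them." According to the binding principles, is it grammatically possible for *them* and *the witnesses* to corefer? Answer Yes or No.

Yes

*them* is a pronoun; Principle B requires it to be free in its binding domain — the clause headed by 'insulted'.
— the witnesses: object of the clause headed by 'told'; c-commands the pronoun but lies outside its binding domain — allowed.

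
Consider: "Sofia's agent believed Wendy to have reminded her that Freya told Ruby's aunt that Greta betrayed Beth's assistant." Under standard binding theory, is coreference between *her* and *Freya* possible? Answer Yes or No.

No

*Freya* is an R-expression; Principle C requires it to be free (not bound by any c-commanding expression).
— her: object of the clause headed by 'reminded'; the pronoun c-commands the R-expression — coreference blocked (Principle C).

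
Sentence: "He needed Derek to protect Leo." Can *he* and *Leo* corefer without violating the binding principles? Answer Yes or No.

No

*Leo* is an R-expression; Principle C requires it to be free (not bound by any c-commanding expression).
— he: subject of the matrix clause; the pronoun c-commands the R-expression — coreference blocked (Principle C).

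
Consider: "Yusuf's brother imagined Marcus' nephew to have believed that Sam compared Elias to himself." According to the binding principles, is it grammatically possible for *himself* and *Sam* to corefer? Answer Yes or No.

Yes

*himself* is a reflexive; Principle A requires it to be bound within its binding domain — the clause headed by 'compared'.
— Sam: subject of the clause headed by 'compared'; c-commands the reflexive within its binding domain — allowed (Principle A).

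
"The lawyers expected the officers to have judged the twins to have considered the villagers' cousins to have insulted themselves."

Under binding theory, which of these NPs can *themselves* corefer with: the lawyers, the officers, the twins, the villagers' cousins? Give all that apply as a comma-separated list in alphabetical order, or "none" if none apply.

the villagers' cousins

*themselves* is a reflexive; Principle A requires it to be bound within its binding domain — the clause headed by 'insulted'.
— the lawyers: subject of the matrix clause; c-commands the reflexive but lies outside its binding domain — cannot bind it (Principle A).
— the officers: subject of the clause headed by 'judged'; c-commands the reflexive but lies outside its binding domain — cannot bind it (Principle A).
— the twins: subject of the clause headed by 'considered'; c-commands the reflexive but lies outside its binding domain — cannot bind it (Principle A).
— the villagers' cousins: subject of the clause headed by 'insulted'; c-commands the reflexive within its binding domain — allowed (Principle A).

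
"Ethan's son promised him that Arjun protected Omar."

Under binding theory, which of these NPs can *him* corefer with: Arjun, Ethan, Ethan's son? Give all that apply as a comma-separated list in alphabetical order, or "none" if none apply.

*him* is a pronoun; Principle B requires it to be free in its binding domain — the matrix clause.
— Arjun: subject of the clause headed by 'protected'; is c-commanded by the pronoun; coreference would bind this R-expression — blocked (Principle C).
— Ethan: possessor inside the subject DP of the matrix clause; does not c-command the pronoun — Principle B does not apply; allowed.
— Ethan's son: subject of the matrix clause; c-commands the pronoun within its binding domain — blocked (Principle B).

Ethan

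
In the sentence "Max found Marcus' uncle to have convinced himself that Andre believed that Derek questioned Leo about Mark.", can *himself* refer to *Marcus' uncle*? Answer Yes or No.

*himself* is a reflexive; Principle A requires it to be bound within its binding domain — the clause headed by 'convinced'.
— Marcus' uncle: subject of the clause headed by 'convinced'; c-commands the reflexive within its binding domain — allowed (Principle A).

Yes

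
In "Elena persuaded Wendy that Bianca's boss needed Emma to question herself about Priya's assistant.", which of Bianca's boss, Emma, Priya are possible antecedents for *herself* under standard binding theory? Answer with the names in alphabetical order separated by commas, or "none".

Emma

*herself* is a reflexive; Principle A requires it to be bound within its binding domain — the clause headed by 'question'.
— Bianca's boss: subject of the clause headed by 'needed'; c-commands the reflexive but lies outside its binding domain — cannot bind it (Principle A).
— Emma: subject of the clause headed by 'question'; c-commands the reflexive within its binding domain — allowed (Principle A).
— Priya: possessor inside the second object DP of the clause headed by 'question'; does not c-command the reflexive — cannot bind it (Principle A).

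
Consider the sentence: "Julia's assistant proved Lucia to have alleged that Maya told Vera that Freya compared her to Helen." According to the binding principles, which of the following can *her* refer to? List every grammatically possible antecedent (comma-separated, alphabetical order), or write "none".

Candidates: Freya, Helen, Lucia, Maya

*her* is a pronoun; Principle B requires it to be free in its binding domain — the clause headed by 'compared'.
— Freya: subject of the clause headed by 'compared'; c-commands the pronoun within its binding domain — blocked (Principle B).
— Helen: second object of the clause headed by 'compared'; is c-commanded by the pronoun; coreference would bind this R-expression — blocked (Principle C).
— Lucia: subject of the clause headed by 'alleged'; c-commands the pronoun but lies outside its binding domain — allowed.
— Maya: subject of the clause headed by 'told'; c-commands the pronoun but lies outside its binding domain — allowed.

Lucia, Maya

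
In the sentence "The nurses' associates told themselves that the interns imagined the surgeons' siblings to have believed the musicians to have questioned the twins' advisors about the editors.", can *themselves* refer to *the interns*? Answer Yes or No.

No

*themselves* is a reflexive; Principle A requires it to be bound within its binding domain — the matrix clause.
— the interns: subject of the clause headed by 'imagined'; does not c-command the reflexive — cannot bind it (Principle A).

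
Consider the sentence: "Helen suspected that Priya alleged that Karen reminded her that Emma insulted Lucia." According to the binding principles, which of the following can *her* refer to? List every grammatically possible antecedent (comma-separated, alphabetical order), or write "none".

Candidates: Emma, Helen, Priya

Helen, Priya

*her* is a pronoun; Principle B requires it to be free in its binding domain — the clause headed by 'reminded'.
— Emma: subject of the clause headed by 'insulted'; is c-commanded by the pronoun; coreference would bind this R-expression — blocked (Principle C).
— Helen: subject of the matrix clause; c-commands the pronoun but lies outside its binding domain — allowed.
— Priya: subject of the clause headed by 'alleged'; c-commands the pronoun but lies outside its binding domain — allowed.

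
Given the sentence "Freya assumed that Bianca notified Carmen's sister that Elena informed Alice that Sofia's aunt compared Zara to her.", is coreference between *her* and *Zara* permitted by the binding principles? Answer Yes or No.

*her* is a pronoun; Principle B requires it to be free in its binding domain — the clause headed by 'compared'.
— Zara: object of the clause headed by 'compared'; c-commands the pronoun within its binding domain — blocked (Principle B).

No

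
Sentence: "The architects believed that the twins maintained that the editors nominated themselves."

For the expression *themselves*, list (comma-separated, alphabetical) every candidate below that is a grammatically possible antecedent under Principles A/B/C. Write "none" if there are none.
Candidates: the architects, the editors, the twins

*themselves* is a reflexive; Principle A requires it to be bound within its binding domain — the clause headed by 'nominated'.
— the architects: subject of the matrix clause; c-commands the reflexive but lies outside its binding domain — cannot bind it (Principle A).
— the editors: subject of the clause headed by 'nominated'; c-commands the reflexive within its binding domain — allowed (Principle A).
— the twins: subject of the clause headed by 'maintained'; c-commands the reflexive but lies outside its binding domain — cannot bind it (Principle A).

the editors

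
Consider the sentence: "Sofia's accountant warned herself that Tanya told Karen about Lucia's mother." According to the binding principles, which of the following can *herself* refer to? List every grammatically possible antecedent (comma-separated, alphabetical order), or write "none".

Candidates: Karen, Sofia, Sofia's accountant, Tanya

*herself* is a reflexive; Principle A requires it to be bound within its binding domain — the matrix clause.
— Karen: object of the clause headed by 'told'; does not c-command the reflexive — cannot bind it (Principle A).
— Sofia: possessor inside the subject DP of the matrix clause; does not c-command the reflexive — cannot bind it (Principle A).
— Sofia's accountant: subject of the matrix clause; c-commands the reflexive within its binding domain — allowed (Principle A).
— Tanya: subject of the clause headed by 'told'; does not c-command the reflexive — cannot bind it (Principle A).

Sofia's accountant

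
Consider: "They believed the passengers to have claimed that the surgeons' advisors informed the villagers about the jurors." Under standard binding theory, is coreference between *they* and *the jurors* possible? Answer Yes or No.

*the jurors* is an R-expression; Principle C requires it to be free (not bound by any c-commanding expression).
— they: subject of the matrix clause; the pronoun c-commands the R-expression — coreference blocked (Principle C).

No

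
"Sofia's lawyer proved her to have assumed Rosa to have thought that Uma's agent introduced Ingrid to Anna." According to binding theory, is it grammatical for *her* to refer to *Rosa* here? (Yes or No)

No

*Rosa* is an R-expression; Principle C requires it to be free (not bound by any c-commanding expression).
— her: subject of the clause headed by 'assumed'; the pronoun c-commands the R-expression — coreference blocked (Principle C).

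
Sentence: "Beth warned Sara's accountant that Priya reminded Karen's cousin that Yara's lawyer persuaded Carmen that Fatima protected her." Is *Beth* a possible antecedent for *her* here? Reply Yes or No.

*her* is a pronoun; Principle B requires it to be free in its binding domain — the clause headed by 'protected'.
— Beth: subject of the matrix clause; c-commands the pronoun but lies outside its binding domain — allowed.

Yes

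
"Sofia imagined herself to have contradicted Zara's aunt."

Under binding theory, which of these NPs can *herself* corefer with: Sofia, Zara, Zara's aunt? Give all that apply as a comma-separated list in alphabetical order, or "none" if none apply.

*herself* is a reflexive; Principle A requires it to be bound within its binding domain — the matrix clause.
— Sofia: subject of the matrix clause; c-commands the reflexive within its binding domain — allowed (Principle A).
— Zara: possessor inside the object DP of the clause headed by 'contradicted'; does not c-command the reflexive — cannot bind it (Principle A).
— Zara's aunt: object of the clause headed by 'contradicted'; does not c-command the reflexive — cannot bind it (Principle A).

Sofia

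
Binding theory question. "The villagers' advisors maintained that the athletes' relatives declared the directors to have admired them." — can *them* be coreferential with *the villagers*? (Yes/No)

*them* is a pronoun; Principle B requires it to be free in its binding domain — the clause headed by 'admired'.
— the villagers: possessor inside the subject DP of the matrix clause; does not c-command the pronoun — Principle B does not apply; allowed.

Yes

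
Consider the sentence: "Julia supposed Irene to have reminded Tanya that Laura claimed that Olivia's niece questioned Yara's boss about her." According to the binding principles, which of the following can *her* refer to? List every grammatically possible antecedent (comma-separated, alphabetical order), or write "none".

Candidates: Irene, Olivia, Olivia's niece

*her* is a pronoun; Principle B requires it to be free in its binding domain — the clause headed by 'questioned'.
— Irene: subject of the clause headed by 'reminded'; c-commands the pronoun but lies outside its binding domain — allowed.
— Olivia: possessor inside the subject DP of the clause headed by 'questioned'; does not c-command the pronoun — Principle B does not apply; allowed.
— Olivia's niece: subject of the clause headed by 'questioned'; c-commands the pronoun within its binding domain — blocked (Principle B).

Irene, Olivia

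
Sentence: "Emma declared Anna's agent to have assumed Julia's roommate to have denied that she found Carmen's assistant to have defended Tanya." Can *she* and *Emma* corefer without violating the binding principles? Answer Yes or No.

*Emma* is an R-expression; Principle C requires it to be free (not bound by any c-commanding expression).
— she: subject of the clause headed by 'found'; the pronoun does not c-command the R-expression — coreference allowed.

Yes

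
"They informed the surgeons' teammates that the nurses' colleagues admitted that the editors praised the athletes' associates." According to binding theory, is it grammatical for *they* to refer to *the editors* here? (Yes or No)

No

*the editors* is an R-expression; Principle C requires it to be free (not bound by any c-commanding expression).
— they: subject of the matrix clause; the pronoun c-commands the R-expression — coreference blocked (Principle C).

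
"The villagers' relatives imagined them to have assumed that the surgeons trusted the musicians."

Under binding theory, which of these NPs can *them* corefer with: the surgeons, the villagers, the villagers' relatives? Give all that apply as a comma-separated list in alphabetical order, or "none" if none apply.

the villagers

*them* is a pronoun; Principle B requires it to be free in its binding domain — the matrix clause.
— the surgeons: subject of the clause headed by 'trusted'; is c-commanded by the pronoun; coreference would bind this R-expression — blocked (Principle C).
— the villagers: possessor inside the subject DP of the matrix clause; does not c-command the pronoun — Principle B does not apply; allowed.
— the villagers' relatives: subject of the matrix clause; c-commands the pronoun within its binding domain — blocked (Principle B).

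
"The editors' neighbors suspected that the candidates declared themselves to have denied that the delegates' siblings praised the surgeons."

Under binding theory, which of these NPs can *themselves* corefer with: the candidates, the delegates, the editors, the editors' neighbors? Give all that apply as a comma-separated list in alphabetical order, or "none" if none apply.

the candidates

*themselves* is a reflexive; Principle A requires it to be bound within its binding domain — the clause headed by 'declared'.
— the candidates: subject of the clause headed by 'declared'; c-commands the reflexive within its binding domain — allowed (Principle A).
— the delegates: possessor inside the subject DP of the clause headed by 'praised'; does not c-command the reflexive — cannot bind it (Principle A).
— the editors: possessor inside the subject DP of the matrix clause; does not c-command the reflexive — cannot bind it (Principle A).
— the editors' neighbors: subject of the matrix clause; c-commands the reflexive but lies outside its binding domain — cannot bind it (Principle A).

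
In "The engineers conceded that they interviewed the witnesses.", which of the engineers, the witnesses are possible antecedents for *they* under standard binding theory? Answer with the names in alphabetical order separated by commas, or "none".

*they* is a pronoun; Principle B requires it to be free in its binding domain — the clause headed by 'interviewed'.
— the engineers: subject of the matrix clause; c-commands the pronoun but lies outside its binding domain — allowed.
— the witnesses: object of the clause headed by 'interviewed'; is c-commanded by the pronoun; coreference would bind this R-expression — blocked (Principle C).

the engineers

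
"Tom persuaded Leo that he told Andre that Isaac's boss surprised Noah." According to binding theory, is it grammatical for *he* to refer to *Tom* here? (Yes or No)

Yes

*Tom* is an R-expression; Principle C requires it to be free (not bound by any c-commanding expression).
— he: subject of the clause headed by 'told'; the pronoun does not c-command the R-expression — coreference allowed.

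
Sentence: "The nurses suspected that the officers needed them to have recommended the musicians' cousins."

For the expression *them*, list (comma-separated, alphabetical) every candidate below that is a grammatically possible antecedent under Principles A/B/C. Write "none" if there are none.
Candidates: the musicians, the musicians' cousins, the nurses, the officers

the nurses

*them* is a pronoun; Principle B requires it to be free in its binding domain — the clause headed by 'needed'.
— the musicians: possessor inside the object DP of the clause headed by 'recommended'; is c-commanded by the pronoun; coreference would bind this R-expression — blocked (Principle C).
— the musicians' cousins: object of the clause headed by 'recommended'; is c-commanded by the pronoun; coreference would bind this R-expression — blocked (Principle C).
— the nurses: subject of the matrix clause; c-commands the pronoun but lies outside its binding domain — allowed.
— the officers: subject of the clause headed by 'needed'; c-commands the pronoun within its binding domain — blocked (Principle B).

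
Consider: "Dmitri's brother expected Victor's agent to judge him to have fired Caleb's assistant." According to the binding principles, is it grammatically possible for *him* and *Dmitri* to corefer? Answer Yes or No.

*him* is a pronoun; Principle B requires it to be free in its binding domain — the clause headed by 'judge'.
— Dmitri: possessor inside the subject DP of the matrix clause; does not c-command the pronoun — Principle B does not apply; allowed.

Yes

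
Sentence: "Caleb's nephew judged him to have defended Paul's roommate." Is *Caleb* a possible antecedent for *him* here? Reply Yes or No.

Yes

*him* is a pronoun; Principle B requires it to be free in its binding domain — the matrix clause.
— Caleb: possessor inside the subject DP of the matrix clause; does not c-command the pronoun — Principle B does not apply; allowed.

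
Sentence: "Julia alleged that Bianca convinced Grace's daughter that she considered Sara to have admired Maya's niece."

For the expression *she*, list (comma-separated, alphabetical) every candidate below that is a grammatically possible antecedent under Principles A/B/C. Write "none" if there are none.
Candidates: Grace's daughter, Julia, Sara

*she* is a pronoun; Principle B requires it to be free in its binding domain — the clause headed by 'considered'.
— Grace's daughter: object of the clause headed by 'convinced'; c-commands the pronoun but lies outside its binding domain — allowed.
— Julia: subject of the matrix clause; c-commands the pronoun but lies outside its binding domain — allowed.
— Sara: subject of the clause headed by 'admired'; is c-commanded by the pronoun; coreference would bind this R-expression — blocked (Principle C).

Grace's daughter, Julia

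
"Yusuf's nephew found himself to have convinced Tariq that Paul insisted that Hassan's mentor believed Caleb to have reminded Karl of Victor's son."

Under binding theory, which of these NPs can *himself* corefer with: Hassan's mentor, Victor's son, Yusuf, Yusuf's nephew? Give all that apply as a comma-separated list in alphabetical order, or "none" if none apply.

Yusuf's nephew

*himself* is a reflexive; Principle A requires it to be bound within its binding domain — the matrix clause.
— Hassan's mentor: subject of the clause headed by 'believed'; does not c-command the reflexive — cannot bind it (Principle A).
— Victor's son: second object of the clause headed by 'reminded'; does not c-command the reflexive — cannot bind it (Principle A).
— Yusuf: possessor inside the subject DP of the matrix clause; does not c-command the reflexive — cannot bind it (Principle A).
— Yusuf's nephew: subject of the matrix clause; c-commands the reflexive within its binding domain — allowed (Principle A).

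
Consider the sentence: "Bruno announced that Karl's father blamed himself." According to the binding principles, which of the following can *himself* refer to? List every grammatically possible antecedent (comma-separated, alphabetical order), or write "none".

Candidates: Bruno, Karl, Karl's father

Karl's father

*himself* is a reflexive; Principle A requires it to be bound within its binding domain — the clause headed by 'blamed'.
— Bruno: subject of the matrix clause; c-commands the reflexive but lies outside its binding domain — cannot bind it (Principle A).
— Karl: possessor inside the subject DP of the clause headed by 'blamed'; does not c-command the reflexive — cannot bind it (Principle A).
— Karl's father: subject of the clause headed by 'blamed'; c-commands the reflexive within its binding domain — allowed (Principle A).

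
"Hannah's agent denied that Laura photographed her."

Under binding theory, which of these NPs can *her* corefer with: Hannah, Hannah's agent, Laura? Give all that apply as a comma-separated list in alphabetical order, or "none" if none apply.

Hannah, Hannah's agent

*her* is a pronoun; Principle B requires it to be free in its binding domain — the clause headed by 'photographed'.
— Hannah: possessor inside the subject DP of the matrix clause; does not c-command the pronoun — Principle B does not apply; allowed.
— Hannah's agent: subject of the matrix clause; c-commands the pronoun but lies outside its binding domain — allowed.
— Laura: subject of the clause headed by 'photographed'; c-commands the pronoun within its binding domain — blocked (Principle B).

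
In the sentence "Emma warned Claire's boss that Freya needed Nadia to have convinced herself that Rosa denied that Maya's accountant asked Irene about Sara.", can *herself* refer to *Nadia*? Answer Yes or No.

*herself* is a reflexive; Principle A requires it to be bound within its binding domain — the clause headed by 'convinced'.
— Nadia: subject of the clause headed by 'convinced'; c-commands the reflexive within its binding domain — allowed (Principle A).

Yes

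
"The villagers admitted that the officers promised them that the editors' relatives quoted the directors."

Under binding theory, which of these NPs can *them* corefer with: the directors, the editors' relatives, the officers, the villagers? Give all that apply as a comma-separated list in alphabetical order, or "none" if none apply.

*them* is a pronoun; Principle B requires it to be free in its binding domain — the clause headed by 'promised'.
— the directors: object of the clause headed by 'quoted'; is c-commanded by the pronoun; coreference would bind this R-expression — blocked (Principle C).
— the editors' relatives: subject of the clause headed by 'quoted'; is c-commanded by the pronoun; coreference would bind this R-expression — blocked (Principle C).
— the officers: subject of the clause headed by 'promised'; c-commands the pronoun within its binding domain — blocked (Principle B).
— the villagers: subject of the matrix clause; c-commands the pronoun but lies outside its binding domain — allowed.

the villagers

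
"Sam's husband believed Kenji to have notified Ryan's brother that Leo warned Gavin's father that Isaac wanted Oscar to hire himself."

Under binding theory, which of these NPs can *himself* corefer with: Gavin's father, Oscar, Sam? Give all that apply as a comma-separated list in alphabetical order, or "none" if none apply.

*himself* is a reflexive; Principle A requires it to be bound within its binding domain — the clause headed by 'hire'.
— Gavin's father: object of the clause headed by 'warned'; c-commands the reflexive but lies outside its binding domain — cannot bind it (Principle A).
— Oscar: subject of the clause headed by 'hire'; c-commands the reflexive within its binding domain — allowed (Principle A).
— Sam: possessor inside the subject DP of the matrix clause; does not c-command the reflexive — cannot bind it (Principle A).

Oscar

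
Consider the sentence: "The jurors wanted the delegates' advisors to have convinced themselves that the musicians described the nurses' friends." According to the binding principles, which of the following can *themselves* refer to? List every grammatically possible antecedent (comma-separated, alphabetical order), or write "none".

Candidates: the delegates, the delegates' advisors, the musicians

*themselves* is a reflexive; Principle A requires it to be bound within its binding domain — the clause headed by 'convinced'.
— the delegates: possessor inside the subject DP of the clause headed by 'convinced'; does not c-command the reflexive — cannot bind it (Principle A).
— the delegates' advisors: subject of the clause headed by 'convinced'; c-commands the reflexive within its binding domain — allowed (Principle A).
— the musicians: subject of the clause headed by 'described'; does not c-command the reflexive — cannot bind it (Principle A).

the delegates' advisors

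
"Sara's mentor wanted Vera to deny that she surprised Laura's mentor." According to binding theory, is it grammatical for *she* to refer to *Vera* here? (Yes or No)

*Vera* is an R-expression; Principle C requires it to be free (not bound by any c-commanding expression).
— she: subject of the clause headed by 'surprised'; the pronoun does not c-command the R-expression — coreference allowed.

Yes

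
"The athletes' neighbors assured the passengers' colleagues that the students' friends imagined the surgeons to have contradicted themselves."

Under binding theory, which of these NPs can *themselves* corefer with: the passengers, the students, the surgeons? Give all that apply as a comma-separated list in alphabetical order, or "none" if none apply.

*themselves* is a reflexive; Principle A requires it to be bound within its binding domain — the clause headed by 'contradicted'.
— the passengers: possessor inside the object DP of the matrix clause; does not c-command the reflexive — cannot bind it (Principle A).
— the students: possessor inside the subject DP of the clause headed by 'imagined'; does not c-command the reflexive — cannot bind it (Principle A).
— the surgeons: subject of the clause headed by 'contradicted'; c-commands the reflexive within its binding domain — allowed (Principle A).

the surgeons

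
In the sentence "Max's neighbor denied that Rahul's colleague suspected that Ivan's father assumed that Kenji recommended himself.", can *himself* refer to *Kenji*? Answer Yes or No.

*himself* is a reflexive; Principle A requires it to be bound within its binding domain — the clause headed by 'recommended'.
— Kenji: subject of the clause headed by 'recommended'; c-commands the reflexive within its binding domain — allowed (Principle A).

Yes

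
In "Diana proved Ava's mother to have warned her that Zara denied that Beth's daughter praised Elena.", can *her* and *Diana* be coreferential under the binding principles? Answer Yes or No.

*Diana* is an R-expression; Principle C requires it to be free (not bound by any c-commanding expression).
— her: object of the clause headed by 'warned'; the pronoun does not c-command the R-expression — coreference allowed.

Yes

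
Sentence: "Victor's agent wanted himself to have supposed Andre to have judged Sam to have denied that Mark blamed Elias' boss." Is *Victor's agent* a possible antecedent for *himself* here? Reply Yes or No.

*himself* is a reflexive; Principle A requires it to be bound within its binding domain — the matrix clause.
— Victor's agent: subject of the matrix clause; c-commands the reflexive within its binding domain — allowed (Principle A).

Yes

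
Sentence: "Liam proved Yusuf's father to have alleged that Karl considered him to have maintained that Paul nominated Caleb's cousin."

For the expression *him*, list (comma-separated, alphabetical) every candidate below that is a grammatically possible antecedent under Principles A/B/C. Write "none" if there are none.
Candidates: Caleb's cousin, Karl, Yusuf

*him* is a pronoun; Principle B requires it to be free in its binding domain — the clause headed by 'considered'.
— Caleb's cousin: object of the clause headed by 'nominated'; is c-commanded by the pronoun; coreference would bind this R-expression — blocked (Principle C).
— Karl: subject of the clause headed by 'considered'; c-commands the pronoun within its binding domain — blocked (Principle B).
— Yusuf: possessor inside the subject DP of the clause headed by 'alleged'; does not c-command the pronoun — Principle B does not apply; allowed.

Yusuf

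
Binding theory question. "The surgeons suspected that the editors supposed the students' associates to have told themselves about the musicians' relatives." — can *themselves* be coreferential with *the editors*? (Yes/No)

No

*themselves* is a reflexive; Principle A requires it to be bound within its binding domain — the clause headed by 'told'.
— the editors: subject of the clause headed by 'supposed'; c-commands the reflexive but lies outside its binding domain — cannot bind it (Principle A).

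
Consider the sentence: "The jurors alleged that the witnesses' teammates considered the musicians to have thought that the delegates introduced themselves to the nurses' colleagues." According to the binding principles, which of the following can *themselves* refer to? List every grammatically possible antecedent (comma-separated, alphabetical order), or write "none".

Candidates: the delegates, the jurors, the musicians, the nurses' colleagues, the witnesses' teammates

*themselves* is a reflexive; Principle A requires it to be bound within its binding domain — the clause headed by 'introduced'.
— the delegates: subject of the clause headed by 'introduced'; c-commands the reflexive within its binding domain — allowed (Principle A).
— the jurors: subject of the matrix clause; c-commands the reflexive but lies outside its binding domain — cannot bind it (Principle A).
— the musicians: subject of the clause headed by 'thought'; c-commands the reflexive but lies outside its binding domain — cannot bind it (Principle A).
— the nurses' colleagues: second object of the clause headed by 'introduced'; does not c-command the reflexive — cannot bind it (Principle A).
— the witnesses' teammates: subject of the clause headed by 'considered'; c-commands the reflexive but lies outside its binding domain — cannot bind it (Principle A).

the delegates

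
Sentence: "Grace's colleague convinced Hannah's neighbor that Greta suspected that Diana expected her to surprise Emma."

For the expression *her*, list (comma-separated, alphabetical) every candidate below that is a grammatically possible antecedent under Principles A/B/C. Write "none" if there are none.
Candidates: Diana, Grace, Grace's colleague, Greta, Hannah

Grace, Grace's colleague, Greta, Hannah

*her* is a pronoun; Principle B requires it to be free in its binding domain — the clause headed by 'expected'.
— Diana: subject of the clause headed by 'expected'; c-commands the pronoun within its binding domain — blocked (Principle B).
— Grace: possessor inside the subject DP of the matrix clause; does not c-command the pronoun — Principle B does not apply; allowed.
— Grace's colleague: subject of the matrix clause; c-commands the pronoun but lies outside its binding domain — allowed.
— Greta: subject of the clause headed by 'suspected'; c-commands the pronoun but lies outside its binding domain — allowed.
— Hannah: possessor inside the object DP of the matrix clause; does not c-command the pronoun — Principle B does not apply; allowed.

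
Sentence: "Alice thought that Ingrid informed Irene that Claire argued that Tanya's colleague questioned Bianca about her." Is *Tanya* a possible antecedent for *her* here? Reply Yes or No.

Yes

*her* is a pronoun; Principle B requires it to be free in its binding domain — the clause headed by 'questioned'.
— Tanya: possessor inside the subject DP of the clause headed by 'questioned'; does not c-command the pronoun — Principle B does not apply; allowed.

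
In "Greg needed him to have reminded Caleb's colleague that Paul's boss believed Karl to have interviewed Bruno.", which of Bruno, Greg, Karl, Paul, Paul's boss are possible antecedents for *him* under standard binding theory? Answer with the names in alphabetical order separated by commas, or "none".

none

*him* is a pronoun; Principle B requires it to be free in its binding domain — the matrix clause.
— Bruno: object of the clause headed by 'interviewed'; is c-commanded by the pronoun; coreference would bind this R-expression — blocked (Principle C).
— Greg: subject of the matrix clause; c-commands the pronoun within its binding domain — blocked (Principle B).
— Karl: subject of the clause headed by 'interviewed'; is c-commanded by the pronoun; coreference would bind this R-expression — blocked (Principle C).
— Paul: possessor inside the subject DP of the clause headed by 'believed'; is c-commanded by the pronoun; coreference would bind this R-expression — blocked (Principle C).
— Paul's boss: subject of the clause headed by 'believed'; is c-commanded by the pronoun; coreference would bind this R-expression — blocked (Principle C).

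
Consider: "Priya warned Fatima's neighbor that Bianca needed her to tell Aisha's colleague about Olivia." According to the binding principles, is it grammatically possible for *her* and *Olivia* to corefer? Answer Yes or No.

*her* is a pronoun; Principle B requires it to be free in its binding domain — the clause headed by 'needed'.
— Olivia: second object of the clause headed by 'tell'; is c-commanded by the pronoun; coreference would bind this R-expression — blocked (Principle C).

No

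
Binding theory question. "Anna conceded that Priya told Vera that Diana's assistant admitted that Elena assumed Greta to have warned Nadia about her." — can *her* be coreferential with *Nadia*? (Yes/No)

*her* is a pronoun; Principle B requires it to be free in its binding domain — the clause headed by 'warned'.
— Nadia: object of the clause headed by 'warned'; c-commands the pronoun within its binding domain — blocked (Principle B).

No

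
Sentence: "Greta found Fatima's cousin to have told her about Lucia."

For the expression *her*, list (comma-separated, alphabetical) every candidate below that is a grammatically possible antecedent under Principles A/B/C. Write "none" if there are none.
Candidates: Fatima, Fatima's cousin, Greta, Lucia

Fatima, Greta

*her* is a pronoun; Principle B requires it to be free in its binding domain — the clause headed by 'told'.
— Fatima: possessor inside the subject DP of the clause headed by 'told'; does not c-command the pronoun — Principle B does not apply; allowed.
— Fatima's cousin: subject of the clause headed by 'told'; c-commands the pronoun within its binding domain — blocked (Principle B).
— Greta: subject of the matrix clause; c-commands the pronoun but lies outside its binding domain — allowed.
— Lucia: second object of the clause headed by 'told'; is c-commanded by the pronoun; coreference would bind this R-expression — blocked (Principle C).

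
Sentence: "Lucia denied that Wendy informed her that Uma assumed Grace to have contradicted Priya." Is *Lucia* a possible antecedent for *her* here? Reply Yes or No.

*her* is a pronoun; Principle B requires it to be free in its binding domain — the clause headed by 'informed'.
— Lucia: subject of the matrix clause; c-commands the pronoun but lies outside its binding domain — allowed.

Yes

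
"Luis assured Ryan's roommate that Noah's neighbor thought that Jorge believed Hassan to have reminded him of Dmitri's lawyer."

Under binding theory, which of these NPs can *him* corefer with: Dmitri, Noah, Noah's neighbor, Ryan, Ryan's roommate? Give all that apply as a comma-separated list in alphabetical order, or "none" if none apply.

Noah, Noah's neighbor, Ryan, Ryan's roommate

*him* is a pronoun; Principle B requires it to be free in its binding domain — the clause headed by 'reminded'.
— Dmitri: possessor inside the second object DP of the clause headed by 'reminded'; is c-commanded by the pronoun; coreference would bind this R-expression — blocked (Principle C).
— Noah: possessor inside the subject DP of the clause headed by 'thought'; does not c-command the pronoun — Principle B does not apply; allowed.
— Noah's neighbor: subject of the clause headed by 'thought'; c-commands the pronoun but lies outside its binding domain — allowed.
— Ryan: possessor inside the object DP of the matrix clause; does not c-command the pronoun — Principle B does not apply; allowed.
— Ryan's roommate: object of the matrix clause; c-commands the pronoun but lies outside its binding domain — allowed.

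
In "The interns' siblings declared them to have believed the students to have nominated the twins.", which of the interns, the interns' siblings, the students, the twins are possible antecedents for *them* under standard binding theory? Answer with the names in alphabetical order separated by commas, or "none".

the interns

*them* is a pronoun; Principle B requires it to be free in its binding domain — the matrix clause.
— the interns: possessor inside the subject DP of the matrix clause; does not c-command the pronoun — Principle B does not apply; allowed.
— the interns' siblings: subject of the matrix clause; c-commands the pronoun within its binding domain — blocked (Principle B).
— the students: subject of the clause headed by 'nominated'; is c-commanded by the pronoun; coreference would bind this R-expression — blocked (Principle C).
— the twins: object of the clause headed by 'nominated'; is c-commanded by the pronoun; coreference would bind this R-expression — blocked (Principle C).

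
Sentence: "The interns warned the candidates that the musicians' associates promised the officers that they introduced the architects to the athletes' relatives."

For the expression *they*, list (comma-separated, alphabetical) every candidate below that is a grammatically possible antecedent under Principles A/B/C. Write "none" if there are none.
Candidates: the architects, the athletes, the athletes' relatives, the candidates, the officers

*they* is a pronoun; Principle B requires it to be free in its binding domain — the clause headed by 'introduced'.
— the architects: object of the clause headed by 'introduced'; is c-commanded by the pronoun; coreference would bind this R-expression — blocked (Principle C).
— the athletes: possessor inside the second object DP of the clause headed by 'introduced'; is c-commanded by the pronoun; coreference would bind this R-expression — blocked (Principle C).
— the athletes' relatives: second object of the clause headed by 'introduced'; is c-commanded by the pronoun; coreference would bind this R-expression — blocked (Principle C).
— the candidates: object of the matrix clause; c-commands the pronoun but lies outside its binding domain — allowed.
— the officers: object of the clause headed by 'promised'; c-commands the pronoun but lies outside its binding domain — allowed.

the candidates, the officers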